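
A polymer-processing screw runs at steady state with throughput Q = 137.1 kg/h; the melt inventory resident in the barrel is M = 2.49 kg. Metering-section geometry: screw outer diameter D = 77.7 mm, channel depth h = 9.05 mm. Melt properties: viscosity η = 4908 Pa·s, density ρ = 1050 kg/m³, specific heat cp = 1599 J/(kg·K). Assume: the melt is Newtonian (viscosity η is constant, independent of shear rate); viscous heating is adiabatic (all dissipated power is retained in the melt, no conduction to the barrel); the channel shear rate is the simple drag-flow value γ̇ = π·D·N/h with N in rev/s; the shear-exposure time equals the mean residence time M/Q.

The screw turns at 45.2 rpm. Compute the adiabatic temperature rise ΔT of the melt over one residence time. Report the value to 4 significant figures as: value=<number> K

value=78.91 K

Q_s = Q / 3600 = 137.1 / 3600 = 0.0380833 kg/s
Mean residence time: t_res = M/Q_s = 2.49 kg / 0.0380833 kg/s = 65.3829 s
D = 77.7 mm = 0.0777 m;  h = 9.05 mm = 0.00905 m;  N = 45.2 rpm / 60 = 0.753333 rev/s
γ̇ = π D N / h = (π)(0.0777)(0.753333) / 0.00905 = 20.3193 s⁻¹
Adiabatic rise: ΔT = η γ̇² t_res / (ρ cp) = 4908·(20.3193)²·65.3829 / (1050·1599) = 78.9133 K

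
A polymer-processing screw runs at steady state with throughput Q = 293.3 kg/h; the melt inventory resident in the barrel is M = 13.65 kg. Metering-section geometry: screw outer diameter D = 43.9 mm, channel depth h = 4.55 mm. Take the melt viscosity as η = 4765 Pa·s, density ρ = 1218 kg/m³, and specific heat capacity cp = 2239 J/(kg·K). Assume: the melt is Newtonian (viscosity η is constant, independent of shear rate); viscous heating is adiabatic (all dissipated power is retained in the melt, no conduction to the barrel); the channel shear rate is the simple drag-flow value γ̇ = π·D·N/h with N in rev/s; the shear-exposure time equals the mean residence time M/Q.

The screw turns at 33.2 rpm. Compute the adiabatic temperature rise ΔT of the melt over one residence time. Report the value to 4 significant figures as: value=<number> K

Q_s = Q / 3600 = 293.3 / 3600 = 0.0814722 kg/s
Mean residence time: t_res = M/Q_s = 13.65 kg / 0.0814722 kg/s = 167.542 s
Geometry in metres: D = 43.9 mm → 0.0439 m, h = 4.55 mm → 0.00455 m; screw speed N = 33.2 rpm = 0.553333 rev/s
γ̇ = π·D·N / h = π · 0.0439 · 0.553333 / 0.00455 = 16.7722 s⁻¹
ΔT = η·γ̇²·t_res / (ρ·cp) = 4765 · (16.7722)² · 167.542 / (1218 · 2239) = 82.3501 K

value=82.35 K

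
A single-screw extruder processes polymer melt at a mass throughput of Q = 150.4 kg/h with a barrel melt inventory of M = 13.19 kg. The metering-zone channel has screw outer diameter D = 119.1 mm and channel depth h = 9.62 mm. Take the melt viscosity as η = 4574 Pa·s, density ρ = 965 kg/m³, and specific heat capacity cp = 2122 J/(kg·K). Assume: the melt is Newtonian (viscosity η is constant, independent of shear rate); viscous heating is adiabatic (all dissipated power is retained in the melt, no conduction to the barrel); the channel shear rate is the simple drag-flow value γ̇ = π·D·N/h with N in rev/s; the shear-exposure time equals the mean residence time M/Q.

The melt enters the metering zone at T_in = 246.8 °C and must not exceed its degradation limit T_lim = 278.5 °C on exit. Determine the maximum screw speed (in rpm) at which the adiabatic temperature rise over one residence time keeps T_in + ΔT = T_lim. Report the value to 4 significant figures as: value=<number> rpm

value=10.34 rpm

Throughput in SI: Q_s = 150.4 kg/h ÷ 3600 s/h = 0.0417778 kg/s
t_res = M / Q_s = 13.19 ÷ 0.0417778 = 315.718 s
Convert to metres: D = 0.1191 m, h = 0.00962 m
ΔT_a = T_lim − T_in = 278.5 °C − 246.8 °C = 31.7 K
γ̇_max² = ΔT_a·ρ·cp / (η·t_res) = [31.7 × 965 × 2122] / [4574 × 315.718] = 44.9507 s⁻²
γ̇_max = √44.9507 = 6.70453 s⁻¹
N_max = γ̇_max h / (πD) = 6.70453·0.00962/(π·0.1191) = 0.172378 rev/s → ×60 = 10.3427 rpm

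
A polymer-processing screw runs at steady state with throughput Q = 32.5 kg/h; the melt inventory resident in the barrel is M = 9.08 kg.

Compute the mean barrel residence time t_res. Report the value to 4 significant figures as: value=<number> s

Throughput in SI: Q_s = 32.5 kg/h ÷ 3600 s/h = 0.00902778 kg/s
t_res = M / Q_s = 9.08 ÷ 0.00902778 = 1005.78 s

value=1006. s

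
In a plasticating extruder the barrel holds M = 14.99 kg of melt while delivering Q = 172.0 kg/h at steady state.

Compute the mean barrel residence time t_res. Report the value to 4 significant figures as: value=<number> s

value=313.7 s

Convert throughput: Q = 172.0 kg/h = 172.0/3600 = 0.0477778 kg/s
t_res = M / Q_s = 14.99 / 0.0477778 = 313.744 s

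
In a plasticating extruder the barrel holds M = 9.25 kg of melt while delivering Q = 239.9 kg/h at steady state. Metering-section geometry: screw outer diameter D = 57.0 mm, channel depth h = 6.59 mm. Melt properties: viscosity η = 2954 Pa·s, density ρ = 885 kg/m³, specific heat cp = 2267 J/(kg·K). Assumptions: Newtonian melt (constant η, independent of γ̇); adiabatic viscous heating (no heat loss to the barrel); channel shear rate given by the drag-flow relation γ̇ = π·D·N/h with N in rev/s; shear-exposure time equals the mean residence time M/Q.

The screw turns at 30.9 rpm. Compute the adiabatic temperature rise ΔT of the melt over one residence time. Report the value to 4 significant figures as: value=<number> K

Convert throughput: Q = 239.9 kg/h = 239.9/3600 = 0.0666389 kg/s
Mean residence time: t_res = M/Q_s = 9.25 kg / 0.0666389 kg/s = 138.808 s
Convert to SI: D = 0.057 m, h = 0.00659 m, N = 30.9/60 = 0.515 rev/s
γ̇ = π D N / h = (π)(0.057)(0.515) / 0.00659 = 13.9942 s⁻¹
ΔT = η·γ̇²·t_res / (ρ·cp) = 2954 · (13.9942)² · 138.808 / (885 · 2267) = 40.0242 K

value=40.02 K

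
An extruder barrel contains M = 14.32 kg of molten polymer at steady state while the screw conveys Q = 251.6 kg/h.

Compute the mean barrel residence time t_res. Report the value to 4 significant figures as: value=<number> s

value=204.9 s

Throughput in SI: Q_s = 251.6 kg/h ÷ 3600 s/h = 0.0698889 kg/s
t_res = M / Q_s = 14.32 / 0.0698889 = 204.897 s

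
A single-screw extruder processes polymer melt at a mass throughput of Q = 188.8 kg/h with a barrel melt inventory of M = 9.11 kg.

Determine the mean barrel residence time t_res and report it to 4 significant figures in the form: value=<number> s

Convert throughput: Q = 188.8 kg/h = 188.8/3600 = 0.0524444 kg/s
t_res = M / Q_s = 9.11 ÷ 0.0524444 = 173.708 s

value=173.7 s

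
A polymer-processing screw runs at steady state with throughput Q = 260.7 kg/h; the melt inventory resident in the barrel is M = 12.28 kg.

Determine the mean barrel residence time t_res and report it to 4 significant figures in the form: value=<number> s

Throughput in SI: Q_s = 260.7 kg/h ÷ 3600 s/h = 0.0724167 kg/s
t_res = M / Q_s = 12.28 ÷ 0.0724167 = 169.574 s

value=169.6 s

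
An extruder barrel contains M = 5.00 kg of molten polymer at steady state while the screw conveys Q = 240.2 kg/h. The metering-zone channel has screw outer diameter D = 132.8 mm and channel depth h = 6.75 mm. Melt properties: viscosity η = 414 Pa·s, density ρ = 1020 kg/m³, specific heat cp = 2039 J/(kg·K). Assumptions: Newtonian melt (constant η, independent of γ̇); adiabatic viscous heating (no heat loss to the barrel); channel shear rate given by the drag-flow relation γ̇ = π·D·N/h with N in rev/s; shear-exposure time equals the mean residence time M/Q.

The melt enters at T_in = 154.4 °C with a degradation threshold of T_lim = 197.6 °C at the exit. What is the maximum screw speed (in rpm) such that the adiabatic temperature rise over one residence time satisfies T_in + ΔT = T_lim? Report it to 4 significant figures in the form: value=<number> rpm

value=52.24 rpm

Convert throughput: Q = 240.2 kg/h = 240.2/3600 = 0.0667222 kg/s
Mean residence time: t_res = M/Q_s = 5.00 kg / 0.0667222 kg/s = 74.9376 s
Convert to metres: D = 0.1328 m, h = 0.00675 m
Allowable rise: ΔT_a = T_lim − T_in = 197.6 − 154.4 = 43.2 K
Invert ΔT = ηγ̇²t_res/(ρcp) for γ̇: γ̇_max² = ΔT_a ρ cp / (η t_res) = 43.2·1020·2039 / (414·74.9376) = 2896.02 s⁻²
γ̇_max = √2896.02 = 53.8147 s⁻¹
Solve γ̇ = πDN/h for N: N_max = γ̇_max·h/(π·D) = 53.8147 × 0.00675 / (π × 0.1328) = 0.870676 rev/s = 52.2405 rpm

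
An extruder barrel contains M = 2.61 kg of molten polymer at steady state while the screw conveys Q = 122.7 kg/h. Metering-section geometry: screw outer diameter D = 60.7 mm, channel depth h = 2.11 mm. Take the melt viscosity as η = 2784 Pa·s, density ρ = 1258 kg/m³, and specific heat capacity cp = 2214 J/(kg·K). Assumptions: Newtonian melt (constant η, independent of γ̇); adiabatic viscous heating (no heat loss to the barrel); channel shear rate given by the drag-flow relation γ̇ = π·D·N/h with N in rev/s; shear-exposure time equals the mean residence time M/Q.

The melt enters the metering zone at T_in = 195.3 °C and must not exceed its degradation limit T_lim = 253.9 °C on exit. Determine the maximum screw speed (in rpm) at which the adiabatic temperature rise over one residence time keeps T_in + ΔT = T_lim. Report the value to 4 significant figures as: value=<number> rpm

value=18.37 rpm

Convert throughput: Q = 122.7 kg/h = 122.7/3600 = 0.0340833 kg/s
t_res = M / Q_s = 2.61 ÷ 0.0340833 = 76.577 s
D = 60.7 mm = 0.0607 m;  h = 2.11 mm = 0.00211 m
ΔT_a = T_lim − T_in = 253.9 °C − 195.3 °C = 58.6 K
Invert ΔT = ηγ̇²t_res/(ρcp) for γ̇: γ̇_max² = ΔT_a ρ cp / (η t_res) = 58.6·1258·2214 / (2784·76.577) = 765.576 s⁻²
γ̇_max = sqrt(765.576) = 27.669 s⁻¹
N_max = γ̇_max·h / (π·D) = 27.669 · 0.00211 / (π · 0.0607) = 0.306153 rev/s = 18.3692 rpm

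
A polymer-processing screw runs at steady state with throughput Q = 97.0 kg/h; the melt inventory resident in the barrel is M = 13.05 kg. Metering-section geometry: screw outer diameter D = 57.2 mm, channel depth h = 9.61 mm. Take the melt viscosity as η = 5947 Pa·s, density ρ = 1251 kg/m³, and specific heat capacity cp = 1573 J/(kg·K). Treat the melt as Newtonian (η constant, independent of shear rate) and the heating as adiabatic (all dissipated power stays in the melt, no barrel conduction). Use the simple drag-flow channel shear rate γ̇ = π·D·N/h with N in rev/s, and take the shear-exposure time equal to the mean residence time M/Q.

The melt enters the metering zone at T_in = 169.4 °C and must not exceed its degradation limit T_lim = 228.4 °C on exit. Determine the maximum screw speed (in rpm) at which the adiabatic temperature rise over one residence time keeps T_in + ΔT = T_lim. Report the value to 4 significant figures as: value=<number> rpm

value=20.37 rpm

Q_s = Q / 3600 = 97.0 / 3600 = 0.0269444 kg/s
t_res = M / Q_s = 13.05 ÷ 0.0269444 = 484.33 s
D = 57.2 mm = 0.0572 m;  h = 9.61 mm = 0.00961 m
ΔT_a = T_lim − T_in = 228.4 − 169.4 = 59 K
γ̇_max² = ΔT_a·ρ·cp/(η·t_res) = 59·1251·1573/(5947·484.33) = 40.3087 s⁻²
γ̇_max = sqrt(40.3087) = 6.34891 s⁻¹
Solve γ̇ = πDN/h for N: N_max = γ̇_max·h/(π·D) = 6.34891 × 0.00961 / (π × 0.0572) = 0.339529 rev/s = 20.3717 rpm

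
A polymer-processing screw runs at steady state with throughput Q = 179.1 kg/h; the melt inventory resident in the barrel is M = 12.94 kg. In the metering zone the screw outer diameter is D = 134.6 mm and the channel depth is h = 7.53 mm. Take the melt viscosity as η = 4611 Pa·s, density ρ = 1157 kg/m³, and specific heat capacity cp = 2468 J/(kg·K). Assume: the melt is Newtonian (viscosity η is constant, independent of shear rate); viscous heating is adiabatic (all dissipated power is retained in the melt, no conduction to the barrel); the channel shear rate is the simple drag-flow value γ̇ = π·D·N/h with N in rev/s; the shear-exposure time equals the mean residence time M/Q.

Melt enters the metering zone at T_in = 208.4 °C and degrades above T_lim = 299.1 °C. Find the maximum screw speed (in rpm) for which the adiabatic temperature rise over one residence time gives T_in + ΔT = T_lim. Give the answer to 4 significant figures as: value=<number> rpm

value=15.70 rpm

Convert throughput: Q = 179.1 kg/h = 179.1/3600 = 0.04975 kg/s
t_res = M / Q_s = 12.94 ÷ 0.04975 = 260.101 s
D = 134.6 mm = 0.1346 m;  h = 7.53 mm = 0.00753 m
ΔT_a = T_lim − T_in = 299.1 − 208.4 = 90.7 K
γ̇_max² = ΔT_a·ρ·cp/(η·t_res) = 90.7·1157·2468/(4611·260.101) = 215.948 s⁻²
γ̇_max = sqrt(215.948) = 14.6952 s⁻¹
N_max = γ̇_max·h / (π·D) = 14.6952 · 0.00753 / (π · 0.1346) = 0.261683 rev/s = 15.701 rpm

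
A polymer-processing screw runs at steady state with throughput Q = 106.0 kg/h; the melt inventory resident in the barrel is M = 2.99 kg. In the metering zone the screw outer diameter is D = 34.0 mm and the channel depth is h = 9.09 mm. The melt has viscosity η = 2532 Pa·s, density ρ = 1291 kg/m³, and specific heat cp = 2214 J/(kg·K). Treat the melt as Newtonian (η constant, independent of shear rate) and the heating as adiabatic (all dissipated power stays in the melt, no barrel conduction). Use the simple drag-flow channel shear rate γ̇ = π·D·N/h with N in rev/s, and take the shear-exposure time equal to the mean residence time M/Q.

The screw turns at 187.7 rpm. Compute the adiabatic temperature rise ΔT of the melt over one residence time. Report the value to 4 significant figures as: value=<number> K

Throughput in SI: Q_s = 106.0 kg/h ÷ 3600 s/h = 0.0294444 kg/s
t_res = M / Q_s = 2.99 ÷ 0.0294444 = 101.547 s
D = 34.0 mm = 0.034 m;  h = 9.09 mm = 0.00909 m;  N = 187.7 rpm / 60 = 3.12833 rev/s
γ̇ = π·D·N / h = π · 0.034 · 3.12833 / 0.00909 = 36.7602 s⁻¹
ΔT = η·γ̇²·t_res/(ρ·cp) = [2532 × 36.7602² × 101.547] / [1291 × 2214] = 121.558 K

value=121.6 K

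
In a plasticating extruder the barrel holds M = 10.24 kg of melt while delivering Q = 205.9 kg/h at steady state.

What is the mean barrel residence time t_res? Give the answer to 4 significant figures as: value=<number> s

value=179.0 s

Convert throughput: Q = 205.9 kg/h = 205.9/3600 = 0.0571944 kg/s
t_res = M / Q_s = 10.24 / 0.0571944 = 179.038 s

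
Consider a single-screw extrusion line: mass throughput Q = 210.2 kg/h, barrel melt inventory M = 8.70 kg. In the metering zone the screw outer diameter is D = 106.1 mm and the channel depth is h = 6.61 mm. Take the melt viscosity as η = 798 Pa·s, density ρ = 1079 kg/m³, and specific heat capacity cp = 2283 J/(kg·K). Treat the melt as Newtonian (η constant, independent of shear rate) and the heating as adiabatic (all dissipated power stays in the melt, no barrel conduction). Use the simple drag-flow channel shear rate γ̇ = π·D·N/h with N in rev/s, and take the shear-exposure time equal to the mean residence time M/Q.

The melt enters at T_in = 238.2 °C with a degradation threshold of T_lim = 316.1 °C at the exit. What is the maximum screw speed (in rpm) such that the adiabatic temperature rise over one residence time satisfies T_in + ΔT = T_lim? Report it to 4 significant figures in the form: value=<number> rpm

value=47.80 rpm

Convert throughput: Q = 210.2 kg/h = 210.2/3600 = 0.0583889 kg/s
t_res = M / Q_s = 8.70 / 0.0583889 = 149.001 s
Convert to metres: D = 0.1061 m, h = 0.00661 m
ΔT_a = T_lim − T_in = 316.1 − 238.2 = 77.9 K
γ̇_max² = ΔT_a·ρ·cp/(η·t_res) = 77.9·1079·2283/(798·149.001) = 1613.89 s⁻²
γ̇_max = sqrt(1613.89) = 40.1732 s⁻¹
Solve γ̇ = πDN/h for N: N_max = γ̇_max·h/(π·D) = 40.1732 × 0.00661 / (π × 0.1061) = 0.796659 rev/s = 47.7996 rpm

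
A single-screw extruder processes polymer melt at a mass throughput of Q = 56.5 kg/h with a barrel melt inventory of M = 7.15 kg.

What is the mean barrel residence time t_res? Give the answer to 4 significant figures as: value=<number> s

value=455.6 s

Q_s = Q / 3600 = 56.5 / 3600 = 0.0156944 kg/s
t_res = M / Q_s = 7.15 / 0.0156944 = 455.575 s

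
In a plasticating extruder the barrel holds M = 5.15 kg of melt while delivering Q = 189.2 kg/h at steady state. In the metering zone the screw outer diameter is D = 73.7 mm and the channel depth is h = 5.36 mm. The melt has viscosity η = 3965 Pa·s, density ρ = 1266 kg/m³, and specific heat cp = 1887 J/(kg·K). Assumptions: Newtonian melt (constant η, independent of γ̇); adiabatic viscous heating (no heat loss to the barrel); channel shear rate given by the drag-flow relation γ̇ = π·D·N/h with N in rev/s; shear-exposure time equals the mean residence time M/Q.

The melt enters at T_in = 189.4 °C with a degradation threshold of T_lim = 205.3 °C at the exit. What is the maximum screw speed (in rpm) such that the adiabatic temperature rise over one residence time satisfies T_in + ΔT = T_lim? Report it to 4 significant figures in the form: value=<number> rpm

Convert throughput: Q = 189.2 kg/h = 189.2/3600 = 0.0525556 kg/s
t_res = M / Q_s = 5.15 / 0.0525556 = 97.9915 s
Convert to metres: D = 0.0737 m, h = 0.00536 m
Allowable rise: ΔT_a = T_lim − T_in = 205.3 − 189.4 = 15.9 K
Invert ΔT = ηγ̇²t_res/(ρcp) for γ̇: γ̇_max² = ΔT_a ρ cp / (η t_res) = 15.9·1266·1887 / (3965·97.9915) = 97.7622 s⁻²
γ̇_max = sqrt(97.7622) = 9.88748 s⁻¹
N_max = γ̇_max·h / (π·D) = 9.88748 · 0.00536 / (π · 0.0737) = 0.228893 rev/s = 13.7336 rpm

value=13.73 rpm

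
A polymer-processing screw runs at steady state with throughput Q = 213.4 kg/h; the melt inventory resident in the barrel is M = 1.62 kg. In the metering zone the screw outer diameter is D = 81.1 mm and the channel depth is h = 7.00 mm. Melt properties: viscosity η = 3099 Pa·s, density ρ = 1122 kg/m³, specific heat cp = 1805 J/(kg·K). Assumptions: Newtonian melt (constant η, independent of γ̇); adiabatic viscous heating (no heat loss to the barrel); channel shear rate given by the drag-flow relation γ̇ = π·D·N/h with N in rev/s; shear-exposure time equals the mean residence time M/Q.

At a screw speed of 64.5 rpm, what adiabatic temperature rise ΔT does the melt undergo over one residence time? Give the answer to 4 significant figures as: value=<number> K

value=64.02 K

Throughput in SI: Q_s = 213.4 kg/h ÷ 3600 s/h = 0.0592778 kg/s
Mean residence time: t_res = M/Q_s = 1.62 kg / 0.0592778 kg/s = 27.329 s
Geometry in metres: D = 81.1 mm → 0.0811 m, h = 7.00 mm → 0.007 m; screw speed N = 64.5 rpm = 1.075 rev/s
γ̇ = π D N / h = (π)(0.0811)(1.075) / 0.007 = 39.1274 s⁻¹
ΔT = η·γ̇²·t_res/(ρ·cp) = [3099 × 39.1274² × 27.329] / [1122 × 1805] = 64.0231 K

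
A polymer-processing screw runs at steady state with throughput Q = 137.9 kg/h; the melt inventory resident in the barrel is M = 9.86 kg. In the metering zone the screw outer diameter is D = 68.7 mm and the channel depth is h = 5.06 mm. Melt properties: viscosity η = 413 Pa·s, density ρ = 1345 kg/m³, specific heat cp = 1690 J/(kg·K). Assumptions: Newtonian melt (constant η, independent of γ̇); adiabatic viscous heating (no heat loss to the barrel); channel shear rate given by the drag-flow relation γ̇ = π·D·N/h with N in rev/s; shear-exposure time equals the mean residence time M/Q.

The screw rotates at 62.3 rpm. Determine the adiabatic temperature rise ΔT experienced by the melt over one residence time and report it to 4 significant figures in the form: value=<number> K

value=91.74 K

Q_s = Q / 3600 = 137.9 / 3600 = 0.0383056 kg/s
t_res = M / Q_s = 9.86 / 0.0383056 = 257.404 s
Convert to SI: D = 0.0687 m, h = 0.00506 m, N = 62.3/60 = 1.03833 rev/s
γ̇ = π D N / h = (π)(0.0687)(1.03833) / 0.00506 = 44.2887 s⁻¹
Adiabatic rise: ΔT = η γ̇² t_res / (ρ cp) = 413·(44.2887)²·257.404 / (1345·1690) = 91.7365 K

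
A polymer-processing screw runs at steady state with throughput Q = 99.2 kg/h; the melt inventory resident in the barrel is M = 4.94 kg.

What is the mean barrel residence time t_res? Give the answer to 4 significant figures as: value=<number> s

Convert throughput: Q = 99.2 kg/h = 99.2/3600 = 0.0275556 kg/s
t_res = M / Q_s = 4.94 ÷ 0.0275556 = 179.274 s

value=179.3 s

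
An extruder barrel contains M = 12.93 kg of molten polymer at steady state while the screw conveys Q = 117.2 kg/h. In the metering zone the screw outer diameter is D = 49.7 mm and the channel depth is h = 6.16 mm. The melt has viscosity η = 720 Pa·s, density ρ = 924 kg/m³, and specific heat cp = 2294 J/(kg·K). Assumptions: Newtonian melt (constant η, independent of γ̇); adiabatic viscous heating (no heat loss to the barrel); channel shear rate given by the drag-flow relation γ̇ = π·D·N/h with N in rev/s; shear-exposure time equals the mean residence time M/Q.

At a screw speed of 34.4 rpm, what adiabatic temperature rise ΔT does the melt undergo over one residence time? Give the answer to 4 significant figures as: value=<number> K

value=28.49 K

Convert throughput: Q = 117.2 kg/h = 117.2/3600 = 0.0325556 kg/s
Mean residence time: t_res = M/Q_s = 12.93 kg / 0.0325556 kg/s = 397.167 s
Convert to SI: D = 0.0497 m, h = 0.00616 m, N = 34.4/60 = 0.573333 rev/s
γ̇ = π·D·N / h = π · 0.0497 · 0.573333 / 0.00616 = 14.5322 s⁻¹
ΔT = η·γ̇²·t_res / (ρ·cp) = 720 · (14.5322)² · 397.167 / (924 · 2294) = 28.4909 K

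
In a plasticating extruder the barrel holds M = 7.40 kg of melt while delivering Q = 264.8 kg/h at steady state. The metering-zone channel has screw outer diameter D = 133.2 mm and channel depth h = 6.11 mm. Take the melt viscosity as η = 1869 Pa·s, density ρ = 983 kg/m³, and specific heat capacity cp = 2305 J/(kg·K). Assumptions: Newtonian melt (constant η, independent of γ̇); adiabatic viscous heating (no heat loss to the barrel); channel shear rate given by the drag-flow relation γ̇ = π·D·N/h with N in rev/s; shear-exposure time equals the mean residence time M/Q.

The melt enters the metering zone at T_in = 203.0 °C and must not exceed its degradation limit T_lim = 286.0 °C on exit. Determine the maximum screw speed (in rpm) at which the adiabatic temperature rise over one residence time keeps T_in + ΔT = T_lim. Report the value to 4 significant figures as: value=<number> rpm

Throughput in SI: Q_s = 264.8 kg/h ÷ 3600 s/h = 0.0735556 kg/s
t_res = M / Q_s = 7.40 ÷ 0.0735556 = 100.604 s
Convert to metres: D = 0.1332 m, h = 0.00611 m
ΔT_a = T_lim − T_in = 286.0 − 203.0 = 83 K
γ̇_max² = ΔT_a·ρ·cp / (η·t_res) = [83 × 983 × 2305] / [1869 × 100.604] = 1000.18 s⁻²
Take the square root: γ̇_max = √(1000.18) = 31.6256 s⁻¹
N_max = γ̇_max·h / (π·D) = 31.6256 · 0.00611 / (π · 0.1332) = 0.46177 rev/s = 27.7062 rpm

value=27.71 rpm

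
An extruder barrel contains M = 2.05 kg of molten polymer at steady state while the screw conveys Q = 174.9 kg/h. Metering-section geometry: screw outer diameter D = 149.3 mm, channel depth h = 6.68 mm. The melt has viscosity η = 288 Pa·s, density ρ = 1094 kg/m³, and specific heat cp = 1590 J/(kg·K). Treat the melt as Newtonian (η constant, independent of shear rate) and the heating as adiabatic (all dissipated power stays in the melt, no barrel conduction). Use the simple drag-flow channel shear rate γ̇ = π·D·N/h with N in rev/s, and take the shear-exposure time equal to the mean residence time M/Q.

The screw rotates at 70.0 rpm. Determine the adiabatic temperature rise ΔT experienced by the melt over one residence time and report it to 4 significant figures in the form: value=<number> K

Q_s = Q / 3600 = 174.9 / 3600 = 0.0485833 kg/s
Mean residence time: t_res = M/Q_s = 2.05 kg / 0.0485833 kg/s = 42.1955 s
D = 149.3 mm = 0.1493 m;  h = 6.68 mm = 0.00668 m;  N = 70.0 rpm / 60 = 1.16667 rev/s
Shear rate: γ̇ = πDN/h = π·0.1493·1.16667/0.00668 = 81.9181 s⁻¹
Adiabatic rise: ΔT = η γ̇² t_res / (ρ cp) = 288·(81.9181)²·42.1955 / (1094·1590) = 46.8818 K

value=46.88 K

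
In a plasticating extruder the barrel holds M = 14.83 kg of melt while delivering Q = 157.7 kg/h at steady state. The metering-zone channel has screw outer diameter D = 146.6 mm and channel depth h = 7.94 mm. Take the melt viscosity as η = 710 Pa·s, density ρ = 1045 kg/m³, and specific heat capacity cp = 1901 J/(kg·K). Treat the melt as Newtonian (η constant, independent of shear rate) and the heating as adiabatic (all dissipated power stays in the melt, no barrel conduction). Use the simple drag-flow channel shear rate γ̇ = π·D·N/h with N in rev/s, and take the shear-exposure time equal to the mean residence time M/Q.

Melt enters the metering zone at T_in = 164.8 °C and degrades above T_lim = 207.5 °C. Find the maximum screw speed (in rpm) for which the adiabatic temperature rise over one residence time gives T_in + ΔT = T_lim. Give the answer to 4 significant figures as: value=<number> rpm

Q_s = Q / 3600 = 157.7 / 3600 = 0.0438056 kg/s
t_res = M / Q_s = 14.83 / 0.0438056 = 338.542 s
Geometry in SI: D = 146.6 mm → 0.1466 m, h = 7.94 mm → 0.00794 m
ΔT_a = T_lim − T_in = 207.5 °C − 164.8 °C = 42.7 K
Invert ΔT = ηγ̇²t_res/(ρcp) for γ̇: γ̇_max² = ΔT_a ρ cp / (η t_res) = 42.7·1045·1901 / (710·338.542) = 352.904 s⁻²
Take the square root: γ̇_max = √(352.904) = 18.7857 s⁻¹
Solve γ̇ = πDN/h for N: N_max = γ̇_max·h/(π·D) = 18.7857 × 0.00794 / (π × 0.1466) = 0.323865 rev/s = 19.4319 rpm

value=19.43 rpm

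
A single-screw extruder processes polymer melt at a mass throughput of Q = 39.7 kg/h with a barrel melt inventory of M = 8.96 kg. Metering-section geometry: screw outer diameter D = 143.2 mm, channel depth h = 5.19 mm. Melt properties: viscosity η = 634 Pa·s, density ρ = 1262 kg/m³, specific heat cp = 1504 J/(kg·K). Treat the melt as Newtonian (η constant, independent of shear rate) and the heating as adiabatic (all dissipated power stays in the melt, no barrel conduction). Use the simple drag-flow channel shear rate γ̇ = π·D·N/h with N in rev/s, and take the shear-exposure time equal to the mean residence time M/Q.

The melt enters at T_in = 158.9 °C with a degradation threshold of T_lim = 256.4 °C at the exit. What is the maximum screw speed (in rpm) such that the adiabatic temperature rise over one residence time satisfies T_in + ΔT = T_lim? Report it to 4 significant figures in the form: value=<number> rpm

value=13.12 rpm

Convert throughput: Q = 39.7 kg/h = 39.7/3600 = 0.0110278 kg/s
t_res = M / Q_s = 8.96 / 0.0110278 = 812.494 s
Geometry in SI: D = 143.2 mm → 0.1432 m, h = 5.19 mm → 0.00519 m
Allowable rise: ΔT_a = T_lim − T_in = 256.4 − 158.9 = 97.5 K
γ̇_max² = ΔT_a·ρ·cp/(η·t_res) = 97.5·1262·1504/(634·812.494) = 359.255 s⁻²
γ̇_max = sqrt(359.255) = 18.954 s⁻¹
N_max = γ̇_max h / (πD) = 18.954·0.00519/(π·0.1432) = 0.218663 rev/s → ×60 = 13.1198 rpm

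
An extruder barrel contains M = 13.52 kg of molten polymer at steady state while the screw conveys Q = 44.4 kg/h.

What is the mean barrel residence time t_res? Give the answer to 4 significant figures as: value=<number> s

Throughput in SI: Q_s = 44.4 kg/h ÷ 3600 s/h = 0.0123333 kg/s
Mean residence time: t_res = M/Q_s = 13.52 kg / 0.0123333 kg/s = 1096.22 s

value=1096. s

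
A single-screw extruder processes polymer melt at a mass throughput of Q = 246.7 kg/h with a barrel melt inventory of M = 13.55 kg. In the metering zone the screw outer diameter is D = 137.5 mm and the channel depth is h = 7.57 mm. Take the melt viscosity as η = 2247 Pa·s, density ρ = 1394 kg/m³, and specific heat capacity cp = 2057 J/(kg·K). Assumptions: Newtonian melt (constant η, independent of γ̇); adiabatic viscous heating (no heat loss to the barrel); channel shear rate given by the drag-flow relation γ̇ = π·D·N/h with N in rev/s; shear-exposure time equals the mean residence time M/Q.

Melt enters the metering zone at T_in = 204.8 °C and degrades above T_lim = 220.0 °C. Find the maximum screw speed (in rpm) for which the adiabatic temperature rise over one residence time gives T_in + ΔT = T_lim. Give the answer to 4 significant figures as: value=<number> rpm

Q_s = Q / 3600 = 246.7 / 3600 = 0.0685278 kg/s
t_res = M / Q_s = 13.55 ÷ 0.0685278 = 197.73 s
Geometry in SI: D = 137.5 mm → 0.1375 m, h = 7.57 mm → 0.00757 m
Allowable rise: ΔT_a = T_lim − T_in = 220.0 − 204.8 = 15.2 K
γ̇_max² = ΔT_a·ρ·cp/(η·t_res) = 15.2·1394·2057/(2247·197.73) = 98.0991 s⁻²
Take the square root: γ̇_max = √(98.0991) = 9.9045 s⁻¹
Solve γ̇ = πDN/h for N: N_max = γ̇_max·h/(π·D) = 9.9045 × 0.00757 / (π × 0.1375) = 0.17357 rev/s = 10.4142 rpm

value=10.41 rpm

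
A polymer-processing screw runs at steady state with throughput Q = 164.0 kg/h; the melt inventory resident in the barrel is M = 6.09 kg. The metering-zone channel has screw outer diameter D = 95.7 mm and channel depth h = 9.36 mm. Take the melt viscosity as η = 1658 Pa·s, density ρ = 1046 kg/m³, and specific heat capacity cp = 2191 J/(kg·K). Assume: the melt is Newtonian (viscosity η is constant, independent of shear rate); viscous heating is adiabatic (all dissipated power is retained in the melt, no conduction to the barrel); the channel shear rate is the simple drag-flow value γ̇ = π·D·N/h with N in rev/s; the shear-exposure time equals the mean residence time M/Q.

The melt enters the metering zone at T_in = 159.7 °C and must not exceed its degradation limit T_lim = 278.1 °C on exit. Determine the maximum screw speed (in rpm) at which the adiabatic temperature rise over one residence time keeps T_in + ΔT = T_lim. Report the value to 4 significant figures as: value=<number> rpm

value=65.36 rpm

Q_s = Q / 3600 = 164.0 / 3600 = 0.0455556 kg/s
Mean residence time: t_res = M/Q_s = 6.09 kg / 0.0455556 kg/s = 133.683 s
D = 95.7 mm = 0.0957 m;  h = 9.36 mm = 0.00936 m
ΔT_a = T_lim − T_in = 278.1 °C − 159.7 °C = 118.4 K
γ̇_max² = ΔT_a·ρ·cp/(η·t_res) = 118.4·1046·2191/(1658·133.683) = 1224.24 s⁻²
Take the square root: γ̇_max = √(1224.24) = 34.9891 s⁻¹
Solve γ̇ = πDN/h for N: N_max = γ̇_max·h/(π·D) = 34.9891 × 0.00936 / (π × 0.0957) = 1.0893 rev/s = 65.3579 rpm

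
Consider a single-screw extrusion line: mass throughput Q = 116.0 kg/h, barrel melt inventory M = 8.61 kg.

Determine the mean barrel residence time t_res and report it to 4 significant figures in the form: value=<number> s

Convert throughput: Q = 116.0 kg/h = 116.0/3600 = 0.0322222 kg/s
t_res = M / Q_s = 8.61 ÷ 0.0322222 = 267.207 s

value=267.2 s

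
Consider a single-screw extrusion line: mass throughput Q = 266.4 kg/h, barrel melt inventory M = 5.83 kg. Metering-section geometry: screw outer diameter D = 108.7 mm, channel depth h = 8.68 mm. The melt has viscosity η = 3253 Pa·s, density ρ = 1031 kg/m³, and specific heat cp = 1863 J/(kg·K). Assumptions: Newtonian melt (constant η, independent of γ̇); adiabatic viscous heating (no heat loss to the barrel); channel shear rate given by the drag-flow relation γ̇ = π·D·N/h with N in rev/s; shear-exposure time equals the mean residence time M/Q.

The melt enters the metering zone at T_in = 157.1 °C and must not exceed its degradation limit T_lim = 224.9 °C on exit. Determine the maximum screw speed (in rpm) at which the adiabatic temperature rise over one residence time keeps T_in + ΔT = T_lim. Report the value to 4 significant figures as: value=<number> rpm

value=34.38 rpm

Throughput in SI: Q_s = 266.4 kg/h ÷ 3600 s/h = 0.074 kg/s
Mean residence time: t_res = M/Q_s = 5.83 kg / 0.074 kg/s = 78.7838 s
Convert to metres: D = 0.1087 m, h = 0.00868 m
ΔT_a = T_lim − T_in = 224.9 °C − 157.1 °C = 67.8 K
Invert ΔT = ηγ̇²t_res/(ρcp) for γ̇: γ̇_max² = ΔT_a ρ cp / (η t_res) = 67.8·1031·1863 / (3253·78.7838) = 508.136 s⁻²
Take the square root: γ̇_max = √(508.136) = 22.5419 s⁻¹
Solve γ̇ = πDN/h for N: N_max = γ̇_max·h/(π·D) = 22.5419 × 0.00868 / (π × 0.1087) = 0.572968 rev/s = 34.3781 rpm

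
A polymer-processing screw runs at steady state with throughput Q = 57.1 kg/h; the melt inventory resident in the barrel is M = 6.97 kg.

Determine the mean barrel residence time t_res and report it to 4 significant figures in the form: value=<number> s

Q_s = Q / 3600 = 57.1 / 3600 = 0.0158611 kg/s
t_res = M / Q_s = 6.97 ÷ 0.0158611 = 439.44 s

value=439.4 s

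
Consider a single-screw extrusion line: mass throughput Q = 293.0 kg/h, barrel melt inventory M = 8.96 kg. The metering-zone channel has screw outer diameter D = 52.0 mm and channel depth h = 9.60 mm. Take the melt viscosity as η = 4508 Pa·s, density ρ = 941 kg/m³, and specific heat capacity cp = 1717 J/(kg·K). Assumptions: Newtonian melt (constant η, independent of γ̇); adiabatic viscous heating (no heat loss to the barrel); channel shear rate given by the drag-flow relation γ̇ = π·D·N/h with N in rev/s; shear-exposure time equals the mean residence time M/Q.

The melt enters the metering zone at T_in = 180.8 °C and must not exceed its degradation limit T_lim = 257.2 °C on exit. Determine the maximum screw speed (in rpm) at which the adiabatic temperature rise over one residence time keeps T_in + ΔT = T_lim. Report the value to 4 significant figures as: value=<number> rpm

value=55.61 rpm

Convert throughput: Q = 293.0 kg/h = 293.0/3600 = 0.0813889 kg/s
t_res = M / Q_s = 8.96 / 0.0813889 = 110.089 s
Convert to metres: D = 0.052 m, h = 0.0096 m
ΔT_a = T_lim − T_in = 257.2 °C − 180.8 °C = 76.4 K
Invert ΔT = ηγ̇²t_res/(ρcp) for γ̇: γ̇_max² = ΔT_a ρ cp / (η t_res) = 76.4·941·1717 / (4508·110.089) = 248.729 s⁻²
Take the square root: γ̇_max = √(248.729) = 15.7711 s⁻¹
Solve γ̇ = πDN/h for N: N_max = γ̇_max·h/(π·D) = 15.7711 × 0.0096 / (π × 0.052) = 0.92679 rev/s = 55.6074 rpm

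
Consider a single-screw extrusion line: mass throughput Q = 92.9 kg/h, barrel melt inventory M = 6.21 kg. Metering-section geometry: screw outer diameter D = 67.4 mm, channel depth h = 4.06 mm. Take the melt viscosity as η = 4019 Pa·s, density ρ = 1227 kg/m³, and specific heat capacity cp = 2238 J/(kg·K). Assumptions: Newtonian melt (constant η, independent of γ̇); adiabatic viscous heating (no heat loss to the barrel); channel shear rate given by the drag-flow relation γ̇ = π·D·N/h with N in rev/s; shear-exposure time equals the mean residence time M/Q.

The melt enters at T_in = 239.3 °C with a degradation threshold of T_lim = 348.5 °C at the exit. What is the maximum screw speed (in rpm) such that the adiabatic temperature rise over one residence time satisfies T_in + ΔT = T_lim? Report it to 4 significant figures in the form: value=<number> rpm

value=20.26 rpm

Convert throughput: Q = 92.9 kg/h = 92.9/3600 = 0.0258056 kg/s
t_res = M / Q_s = 6.21 ÷ 0.0258056 = 240.646 s
Geometry in SI: D = 67.4 mm → 0.0674 m, h = 4.06 mm → 0.00406 m
Allowable rise: ΔT_a = T_lim − T_in = 348.5 − 239.3 = 109.2 K
γ̇_max² = ΔT_a·ρ·cp / (η·t_res) = [109.2 × 1227 × 2238] / [4019 × 240.646] = 310.049 s⁻²
γ̇_max = sqrt(310.049) = 17.6082 s⁻¹
N_max = γ̇_max·h / (π·D) = 17.6082 · 0.00406 / (π · 0.0674) = 0.337623 rev/s = 20.2574 rpm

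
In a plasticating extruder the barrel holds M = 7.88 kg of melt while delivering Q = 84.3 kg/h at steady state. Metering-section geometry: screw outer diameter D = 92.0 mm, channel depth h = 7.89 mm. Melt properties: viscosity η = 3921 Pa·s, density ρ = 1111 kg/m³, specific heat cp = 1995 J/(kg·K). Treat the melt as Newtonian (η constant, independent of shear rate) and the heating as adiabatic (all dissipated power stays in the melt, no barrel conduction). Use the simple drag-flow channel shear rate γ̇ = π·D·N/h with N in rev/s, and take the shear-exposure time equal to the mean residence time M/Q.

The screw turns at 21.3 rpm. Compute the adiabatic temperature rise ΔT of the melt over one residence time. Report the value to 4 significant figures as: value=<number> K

Convert throughput: Q = 84.3 kg/h = 84.3/3600 = 0.0234167 kg/s
t_res = M / Q_s = 7.88 / 0.0234167 = 336.512 s
Convert to SI: D = 0.092 m, h = 0.00789 m, N = 21.3/60 = 0.355 rev/s
γ̇ = π D N / h = (π)(0.092)(0.355) / 0.00789 = 13.0044 s⁻¹
ΔT = η·γ̇²·t_res / (ρ·cp) = 3921 · (13.0044)² · 336.512 / (1111 · 1995) = 100.674 K

value=100.7 K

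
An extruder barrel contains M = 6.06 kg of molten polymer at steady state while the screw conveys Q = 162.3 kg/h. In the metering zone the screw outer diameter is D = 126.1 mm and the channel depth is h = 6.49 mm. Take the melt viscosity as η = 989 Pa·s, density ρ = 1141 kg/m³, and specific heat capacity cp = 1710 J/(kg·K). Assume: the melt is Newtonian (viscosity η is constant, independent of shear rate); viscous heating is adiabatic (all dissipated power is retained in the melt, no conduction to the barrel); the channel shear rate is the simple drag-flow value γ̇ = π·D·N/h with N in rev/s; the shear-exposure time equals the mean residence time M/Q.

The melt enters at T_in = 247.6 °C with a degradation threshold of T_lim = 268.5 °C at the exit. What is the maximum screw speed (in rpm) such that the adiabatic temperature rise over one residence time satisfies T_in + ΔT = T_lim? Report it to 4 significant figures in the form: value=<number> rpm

Q_s = Q / 3600 = 162.3 / 3600 = 0.0450833 kg/s
t_res = M / Q_s = 6.06 / 0.0450833 = 134.418 s
Geometry in SI: D = 126.1 mm → 0.1261 m, h = 6.49 mm → 0.00649 m
Allowable rise: ΔT_a = T_lim − T_in = 268.5 − 247.6 = 20.9 K
γ̇_max² = ΔT_a·ρ·cp / (η·t_res) = [20.9 × 1141 × 1710] / [989 × 134.418] = 306.743 s⁻²
Take the square root: γ̇_max = √(306.743) = 17.5141 s⁻¹
Solve γ̇ = πDN/h for N: N_max = γ̇_max·h/(π·D) = 17.5141 × 0.00649 / (π × 0.1261) = 0.286924 rev/s = 17.2155 rpm

value=17.22 rpm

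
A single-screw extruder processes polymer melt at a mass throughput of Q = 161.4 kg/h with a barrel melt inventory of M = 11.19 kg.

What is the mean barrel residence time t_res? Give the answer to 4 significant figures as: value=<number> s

Throughput in SI: Q_s = 161.4 kg/h ÷ 3600 s/h = 0.0448333 kg/s
t_res = M / Q_s = 11.19 / 0.0448333 = 249.591 s

value=249.6 s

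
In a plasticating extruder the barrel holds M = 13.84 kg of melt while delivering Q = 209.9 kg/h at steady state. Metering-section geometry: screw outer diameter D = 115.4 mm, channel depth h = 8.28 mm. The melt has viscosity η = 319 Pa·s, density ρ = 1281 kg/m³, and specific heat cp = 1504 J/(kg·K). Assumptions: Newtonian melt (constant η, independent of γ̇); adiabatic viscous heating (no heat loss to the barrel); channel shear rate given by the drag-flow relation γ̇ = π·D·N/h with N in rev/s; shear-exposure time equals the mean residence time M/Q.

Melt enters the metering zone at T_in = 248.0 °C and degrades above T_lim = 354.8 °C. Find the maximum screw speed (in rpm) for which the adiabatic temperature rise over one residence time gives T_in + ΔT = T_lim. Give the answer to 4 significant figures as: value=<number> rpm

Q_s = Q / 3600 = 209.9 / 3600 = 0.0583056 kg/s
t_res = M / Q_s = 13.84 ÷ 0.0583056 = 237.37 s
D = 115.4 mm = 0.1154 m;  h = 8.28 mm = 0.00828 m
ΔT_a = T_lim − T_in = 354.8 − 248.0 = 106.8 K
γ̇_max² = ΔT_a·ρ·cp / (η·t_res) = [106.8 × 1281 × 1504] / [319 × 237.37] = 2717.39 s⁻²
γ̇_max = sqrt(2717.39) = 52.1286 s⁻¹
N_max = γ̇_max·h / (π·D) = 52.1286 · 0.00828 / (π · 0.1154) = 1.19056 rev/s = 71.4334 rpm

value=71.43 rpm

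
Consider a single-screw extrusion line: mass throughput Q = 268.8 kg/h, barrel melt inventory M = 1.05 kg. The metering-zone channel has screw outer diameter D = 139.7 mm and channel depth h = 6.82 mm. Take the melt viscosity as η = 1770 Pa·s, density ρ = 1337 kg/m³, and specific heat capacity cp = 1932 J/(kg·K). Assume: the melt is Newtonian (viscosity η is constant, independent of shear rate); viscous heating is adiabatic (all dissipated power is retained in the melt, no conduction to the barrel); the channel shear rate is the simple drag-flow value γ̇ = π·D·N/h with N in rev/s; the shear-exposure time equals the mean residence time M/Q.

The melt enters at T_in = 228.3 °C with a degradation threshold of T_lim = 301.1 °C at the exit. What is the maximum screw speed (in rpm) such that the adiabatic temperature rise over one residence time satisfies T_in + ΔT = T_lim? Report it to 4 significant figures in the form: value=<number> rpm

value=81.04 rpm

Q_s = Q / 3600 = 268.8 / 3600 = 0.0746667 kg/s
t_res = M / Q_s = 1.05 / 0.0746667 = 14.0625 s
Convert to metres: D = 0.1397 m, h = 0.00682 m
ΔT_a = T_lim − T_in = 301.1 − 228.3 = 72.8 K
Invert ΔT = ηγ̇²t_res/(ρcp) for γ̇: γ̇_max² = ΔT_a ρ cp / (η t_res) = 72.8·1337·1932 / (1770·14.0625) = 7554.99 s⁻²
Take the square root: γ̇_max = √(7554.99) = 86.9195 s⁻¹
N_max = γ̇_max h / (πD) = 86.9195·0.00682/(π·0.1397) = 1.35069 rev/s → ×60 = 81.0413 rpm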